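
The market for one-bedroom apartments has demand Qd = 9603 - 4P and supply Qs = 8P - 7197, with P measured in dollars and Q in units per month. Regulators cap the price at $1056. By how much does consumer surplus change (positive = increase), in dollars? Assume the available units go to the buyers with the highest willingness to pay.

-516344

Without the control the market clears where 9603 - 4P = 8P - 7197, i.e. P* = 1400 and Q* = 4003.
The ceiling of 1056 is below the equilibrium price 1400, so it binds.
At P = 1056: Qd = 9603 - 4·1056 = 5379 and Qs = 8·1056 - 7197 = 1251.
Consumer surplus without the control is ½ · (2400.75 - 1400) · 4003 = 2003001.125.
With the ceiling, 1251 units are sold at 1056 (assume they go to the highest-value buyers). The demand price at Q = 1251 is 2088, so CS = ½ · [(2400.75 - 1056) + (2088 - 1056)] · 1251 = 1486657.125.
Change in consumer surplus = 1486657.125 - 2003001.125 = -516344.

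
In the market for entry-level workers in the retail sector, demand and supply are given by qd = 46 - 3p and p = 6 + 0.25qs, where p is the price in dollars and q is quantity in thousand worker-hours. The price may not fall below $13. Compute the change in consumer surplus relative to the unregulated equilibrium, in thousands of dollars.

Rearranging supply gives qs = 4p - 24. Without the control the market clears where 46 - 3p = 4p - 24, i.e. p* = 10 and q* = 16.
Since 13 > 10, the floor is binding.
At p = 13: qd = 46 - 3·13 = 7 and qs = 4·13 - 24 = 28.
Consumer surplus without the control is ½ · (46/3 - 10) · 16 = 128/3.
With the floor, consumers buy 7 units at 13, so CS = ½ · (46/3 - 13) · 7 = 49/6.
Change in consumer surplus = 49/6 - 128/3 = -34.5.

-34.5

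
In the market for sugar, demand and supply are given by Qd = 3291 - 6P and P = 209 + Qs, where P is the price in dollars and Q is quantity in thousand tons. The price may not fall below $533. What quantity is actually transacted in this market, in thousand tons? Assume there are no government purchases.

Rearranging supply gives Qs = P - 209. Equilibrium: 3291 - 6P = P - 209, so 3500 = 7P and P* = 500, Q* = 291.
Because the floor (533) lies above the market-clearing price, it is binding.
At P = 533: Qd = 3291 - 6·533 = 93 and Qs = 533 - 209 = 324.
The quantity actually transacted is the short side, demand: 93.

93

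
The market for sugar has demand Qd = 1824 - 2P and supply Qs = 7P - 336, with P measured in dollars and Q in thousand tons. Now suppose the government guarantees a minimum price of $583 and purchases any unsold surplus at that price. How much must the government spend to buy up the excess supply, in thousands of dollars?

1799721

Setting quantity demanded equal to quantity supplied, 1824 - 2P = 7P - 336, gives P* = 240 and Q* = 1344.
The floor of 583 is above the equilibrium price 240, so it binds.
At P = 583: Qd = 1824 - 2·583 = 658 and Qs = 7·583 - 336 = 3745.
Surplus = Qs - Qd = 3087.
Government expenditure = surplus × support price = 3087 × 583 = 1799721.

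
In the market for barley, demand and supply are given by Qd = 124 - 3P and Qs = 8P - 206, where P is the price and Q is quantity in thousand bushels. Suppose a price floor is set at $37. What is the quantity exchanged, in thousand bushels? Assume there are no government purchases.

13

Setting quantity demanded equal to quantity supplied, 124 - 3P = 8P - 206, gives P* = 30 and Q* = 34.
Since 37 > 30, the floor is binding.
At P = 37: Qd = 124 - 3·37 = 13 and Qs = 8·37 - 206 = 90.
The quantity actually transacted is the short side, demand: 13.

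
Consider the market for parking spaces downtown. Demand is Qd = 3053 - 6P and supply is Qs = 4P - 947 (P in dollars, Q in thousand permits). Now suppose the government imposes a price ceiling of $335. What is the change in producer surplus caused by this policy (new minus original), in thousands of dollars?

Setting quantity demanded equal to quantity supplied, 3053 - 6P = 4P - 947, gives P* = 400 and Q* = 653.
The ceiling of 335 is below the equilibrium price 400, so it binds.
At P = 335: Qd = 3053 - 6·335 = 1043 and Qs = 4·335 - 947 = 393.
Producer surplus without the control is ½ · (400 - 236.75) · 653 = 53301.125.
With the ceiling, producers sell 393 units at 335, so PS = ½ · (335 - 236.75) · 393 = 19306.125.
Change in producer surplus = 19306.125 - 53301.125 = -33995.

-33995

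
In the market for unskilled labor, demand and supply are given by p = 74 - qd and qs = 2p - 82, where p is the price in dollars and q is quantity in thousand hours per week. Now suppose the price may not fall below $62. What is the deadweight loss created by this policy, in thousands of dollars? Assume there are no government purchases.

75

Rearranging demand gives qd = 74 - p. In a free market, 74 - p = 2p - 82 gives the equilibrium p* = 52, q* = 22.
Because the floor (62) lies above the market-clearing price, it is binding.
At p = 62: qd = 74 - 62 = 12 and qs = 2·62 - 82 = 42.
Quantity traded falls to 12. At q = 12 the demand price is 74 - 12 = 62 and the supply price is (82 + 12)/2 = 47.
Deadweight loss = ½ · (62 - 47) · (22 - 12) = ½ · 15 · 10 = 75.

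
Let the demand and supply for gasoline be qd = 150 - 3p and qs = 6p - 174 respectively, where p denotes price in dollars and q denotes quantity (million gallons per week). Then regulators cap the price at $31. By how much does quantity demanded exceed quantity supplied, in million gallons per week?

45

Without the control the market clears where 150 - 3p = 6p - 174, i.e. p* = 36 and q* = 42.
The ceiling of 31 is below the equilibrium price 36, so it binds.
At p = 31: qd = 150 - 3·31 = 57 and qs = 6·31 - 174 = 12.
Shortage = qd - qs = 57 - 12 = 45.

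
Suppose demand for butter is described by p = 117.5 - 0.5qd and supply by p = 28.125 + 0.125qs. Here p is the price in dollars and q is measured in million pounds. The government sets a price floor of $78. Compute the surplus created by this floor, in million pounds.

Rearranging demand gives qd = 235 - 2p; rearranging supply gives qs = 8p - 225. Equilibrium: 235 - 2p = 8p - 225, so 460 = 10p and p* = 46, q* = 143.
The floor of 78 is above the equilibrium price 46, so it binds.
At p = 78: qd = 235 - 2·78 = 79 and qs = 8·78 - 225 = 399.
Surplus = qs - qd = 399 - 79 = 320.

320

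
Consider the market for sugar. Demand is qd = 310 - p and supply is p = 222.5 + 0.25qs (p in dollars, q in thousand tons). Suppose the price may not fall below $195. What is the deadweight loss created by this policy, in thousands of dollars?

Rearranging supply gives qs = 4p - 890. Equilibrium: 310 - p = 4p - 890, so 1200 = 5p and p* = 240, q* = 70.
The floor of 195 is below the equilibrium price 240, so it is not binding; the market clears at p* = 240, q* = 70.
Since the control does not bind, no trades are prevented and deadweight loss is zero.

0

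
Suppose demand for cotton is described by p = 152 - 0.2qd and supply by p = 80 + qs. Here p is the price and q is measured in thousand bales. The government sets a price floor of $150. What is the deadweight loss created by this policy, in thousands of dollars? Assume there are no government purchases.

1500

Rearranging demand gives qd = 760 - 5p; rearranging supply gives qs = p - 80. Setting quantity demanded equal to quantity supplied, 760 - 5p = p - 80, gives p* = 140 and q* = 60.
Since 150 > 140, the floor is binding.
At p = 150: qd = 760 - 5·150 = 10 and qs = 150 - 80 = 70.
Quantity traded falls to 10. At q = 10 the demand price is (760 - 10)/5 = 150 and the supply price is 80 + 10 = 90.
Deadweight loss = ½ · (150 - 90) · (60 - 10) = ½ · 60 · 50 = 1500.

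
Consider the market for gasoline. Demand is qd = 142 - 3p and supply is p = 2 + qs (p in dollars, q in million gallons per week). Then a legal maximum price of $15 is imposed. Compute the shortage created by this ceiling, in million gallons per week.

Rearranging supply gives qs = p - 2. Setting quantity demanded equal to quantity supplied, 142 - 3p = p - 2, gives p* = 36 and q* = 34.
Since 15 < 36, the ceiling is binding.
At p = 15: qd = 142 - 3·15 = 97 and qs = 15 - 2 = 13.
Shortage = qd - qs = 97 - 13 = 84.

84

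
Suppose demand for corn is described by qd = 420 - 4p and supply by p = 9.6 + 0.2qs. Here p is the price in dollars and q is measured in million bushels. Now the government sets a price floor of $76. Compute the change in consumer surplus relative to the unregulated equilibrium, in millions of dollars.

-3936

Rearranging supply gives qs = 5p - 48. Equilibrium: 420 - 4p = 5p - 48, so 468 = 9p and p* = 52, q* = 212.
Since 76 > 52, the floor is binding.
At p = 76: qd = 420 - 4·76 = 116 and qs = 5·76 - 48 = 332.
Consumer surplus without the control is ½ · (105 - 52) · 212 = 5618.
With the floor, consumers buy 116 units at 76, so CS = ½ · (105 - 76) · 116 = 1682.
Change in consumer surplus = 1682 - 5618 = -3936.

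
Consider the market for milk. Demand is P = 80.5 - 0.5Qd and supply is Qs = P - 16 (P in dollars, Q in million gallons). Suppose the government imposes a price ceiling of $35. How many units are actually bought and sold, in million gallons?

Rearranging demand gives Qd = 161 - 2P. Equilibrium: 161 - 2P = P - 16, so 177 = 3P and P* = 59, Q* = 43.
The ceiling of 35 is below the equilibrium price 59, so it binds.
At P = 35: Qd = 161 - 2·35 = 91 and Qs = 35 - 16 = 19.
The quantity actually transacted is the short side, supply: 19.

19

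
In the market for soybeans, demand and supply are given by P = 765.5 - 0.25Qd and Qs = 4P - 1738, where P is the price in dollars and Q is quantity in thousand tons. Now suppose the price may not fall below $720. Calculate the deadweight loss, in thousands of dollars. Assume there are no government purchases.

Rearranging demand gives Qd = 3062 - 4P. Equilibrium: 3062 - 4P = 4P - 1738, so 4800 = 8P and P* = 600, Q* = 662.
Because the floor (720) lies above the market-clearing price, it is binding.
At P = 720: Qd = 3062 - 4·720 = 182 and Qs = 4·720 - 1738 = 1142.
Quantity traded falls to 182. At Q = 182 the demand price is (3062 - 182)/4 = 720 and the supply price is (1738 + 182)/4 = 480.
Deadweight loss = ½ · (720 - 480) · (662 - 182) = ½ · 240 · 480 = 57600.

57600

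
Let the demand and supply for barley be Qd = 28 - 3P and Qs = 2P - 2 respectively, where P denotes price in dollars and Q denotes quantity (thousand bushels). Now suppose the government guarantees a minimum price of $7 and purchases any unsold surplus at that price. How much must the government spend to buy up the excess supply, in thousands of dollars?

Setting quantity demanded equal to quantity supplied, 28 - 3P = 2P - 2, gives P* = 6 and Q* = 10.
The floor of 7 is above the equilibrium price 6, so it binds.
At P = 7: Qd = 28 - 3·7 = 7 and Qs = 2·7 - 2 = 12.
Surplus = Qs - Qd = 5.
Government expenditure = surplus × support price = 5 × 7 = 35.

35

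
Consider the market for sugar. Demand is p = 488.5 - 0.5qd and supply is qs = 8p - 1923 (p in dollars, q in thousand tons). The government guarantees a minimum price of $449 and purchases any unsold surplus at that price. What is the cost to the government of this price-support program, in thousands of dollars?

713910

Rearranging demand gives qd = 977 - 2p. In a free market, 977 - 2p = 8p - 1923 gives the equilibrium p* = 290, q* = 397.
The floor of 449 is above the equilibrium price 290, so it binds.
At p = 449: qd = 977 - 2·449 = 79 and qs = 8·449 - 1923 = 1669.
Surplus = qs - qd = 1590.
Government expenditure = surplus × support price = 1590 × 449 = 713910.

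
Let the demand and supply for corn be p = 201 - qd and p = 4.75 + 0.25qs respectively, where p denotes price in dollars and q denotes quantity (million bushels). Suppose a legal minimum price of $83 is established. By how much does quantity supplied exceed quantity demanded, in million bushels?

Rearranging demand gives qd = 201 - p; rearranging supply gives qs = 4p - 19. Equilibrium: 201 - p = 4p - 19, so 220 = 5p and p* = 44, q* = 157.
Because the floor (83) lies above the market-clearing price, it is binding.
At p = 83: qd = 201 - 83 = 118 and qs = 4·83 - 19 = 313.
Surplus = qs - qd = 313 - 118 = 195.

195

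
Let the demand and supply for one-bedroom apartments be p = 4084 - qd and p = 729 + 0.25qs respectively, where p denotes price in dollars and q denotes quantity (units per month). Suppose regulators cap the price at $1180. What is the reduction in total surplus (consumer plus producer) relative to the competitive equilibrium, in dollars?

Rearranging demand gives qd = 4084 - p; rearranging supply gives qs = 4p - 2916. In a free market, 4084 - p = 4p - 2916 gives the equilibrium p* = 1400, q* = 2684.
Since 1180 < 1400, the ceiling is binding.
At p = 1180: qd = 4084 - 1180 = 2904 and qs = 4·1180 - 2916 = 1804.
Quantity traded falls to 1804. At q = 1804 the demand price is 4084 - 1804 = 2280 and the supply price is (2916 + 1804)/4 = 1180.
Deadweight loss = ½ · (2280 - 1180) · (2684 - 1804) = ½ · 1100 · 880 = 484000.

484000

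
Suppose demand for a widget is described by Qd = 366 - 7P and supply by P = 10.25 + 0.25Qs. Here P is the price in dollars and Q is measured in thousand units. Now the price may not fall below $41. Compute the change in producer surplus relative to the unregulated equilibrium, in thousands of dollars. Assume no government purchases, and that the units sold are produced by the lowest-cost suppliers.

Rearranging supply gives Qs = 4P - 41. Setting quantity demanded equal to quantity supplied, 366 - 7P = 4P - 41, gives P* = 37 and Q* = 107.
Because the floor (41) lies above the market-clearing price, it is binding.
At P = 41: Qd = 366 - 7·41 = 79 and Qs = 4·41 - 41 = 123.
Producer surplus without the control is ½ · (37 - 10.25) · 107 = 1431.125.
With the floor, 79 units are sold at 41. The supply price at Q = 79 is 30, so PS = ½ · [(41 - 10.25) + (41 - 30)] · 79 = 1649.125.
Change in producer surplus = 1649.125 - 1431.125 = 218.

218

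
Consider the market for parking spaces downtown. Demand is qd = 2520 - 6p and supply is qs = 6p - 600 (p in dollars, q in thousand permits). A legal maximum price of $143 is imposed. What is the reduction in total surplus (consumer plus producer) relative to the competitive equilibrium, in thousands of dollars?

Equilibrium: 2520 - 6p = 6p - 600, so 3120 = 12p and p* = 260, q* = 960.
The ceiling of 143 is below the equilibrium price 260, so it binds.
At p = 143: qd = 2520 - 6·143 = 1662 and qs = 6·143 - 600 = 258.
Quantity traded falls to 258. At q = 258 the demand price is (2520 - 258)/6 = 377 and the supply price is (600 + 258)/6 = 143.
Deadweight loss = ½ · (377 - 143) · (960 - 258) = ½ · 234 · 702 = 82134.

82134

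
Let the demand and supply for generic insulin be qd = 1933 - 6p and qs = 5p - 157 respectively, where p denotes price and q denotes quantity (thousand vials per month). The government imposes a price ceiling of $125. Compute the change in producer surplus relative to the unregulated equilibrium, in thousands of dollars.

-40982.5

In a free market, 1933 - 6p = 5p - 157 gives the equilibrium p* = 190, q* = 793.
Since 125 < 190, the ceiling is binding.
At p = 125: qd = 1933 - 6·125 = 1183 and qs = 5·125 - 157 = 468.
Producer surplus without the control is ½ · (190 - 31.4) · 793 = 62884.9.
With the ceiling, producers sell 468 units at 125, so PS = ½ · (125 - 31.4) · 468 = 21902.4.
Change in producer surplus = 21902.4 - 62884.9 = -40982.5.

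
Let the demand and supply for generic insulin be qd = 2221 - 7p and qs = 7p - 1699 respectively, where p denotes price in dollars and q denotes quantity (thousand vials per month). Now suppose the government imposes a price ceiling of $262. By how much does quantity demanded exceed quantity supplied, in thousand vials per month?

In a free market, 2221 - 7p = 7p - 1699 gives the equilibrium p* = 280, q* = 261.
Because the ceiling (262) lies below the market-clearing price, it is binding.
At p = 262: qd = 2221 - 7·262 = 387 and qs = 7·262 - 1699 = 135.
Shortage = qd - qs = 387 - 135 = 252.

252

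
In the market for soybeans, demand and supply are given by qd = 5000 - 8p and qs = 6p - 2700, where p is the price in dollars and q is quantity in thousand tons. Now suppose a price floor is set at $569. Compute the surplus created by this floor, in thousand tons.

266

Equilibrium: 5000 - 8p = 6p - 2700, so 7700 = 14p and p* = 550, q* = 600.
Because the floor (569) lies above the market-clearing price, it is binding.
At p = 569: qd = 5000 - 8·569 = 448 and qs = 6·569 - 2700 = 714.
Surplus = qs - qd = 714 - 448 = 266.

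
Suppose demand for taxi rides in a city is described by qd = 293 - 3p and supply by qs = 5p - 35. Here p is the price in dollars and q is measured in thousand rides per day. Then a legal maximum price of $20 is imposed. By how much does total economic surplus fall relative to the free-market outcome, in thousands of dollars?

2940

Equilibrium: 293 - 3p = 5p - 35, so 328 = 8p and p* = 41, q* = 170.
Because the ceiling (20) lies below the market-clearing price, it is binding.
At p = 20: qd = 293 - 3·20 = 233 and qs = 5·20 - 35 = 65.
Quantity traded falls to 65. At q = 65 the demand price is (293 - 65)/3 = 76 and the supply price is (35 + 65)/5 = 20.
Deadweight loss = ½ · (76 - 20) · (170 - 65) = ½ · 56 · 105 = 2940.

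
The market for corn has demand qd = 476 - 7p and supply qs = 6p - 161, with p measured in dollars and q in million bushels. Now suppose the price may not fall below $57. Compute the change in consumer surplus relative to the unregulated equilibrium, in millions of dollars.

-840

Setting quantity demanded equal to quantity supplied, 476 - 7p = 6p - 161, gives p* = 49 and q* = 133.
Since 57 > 49, the floor is binding.
At p = 57: qd = 476 - 7·57 = 77 and qs = 6·57 - 161 = 181.
Consumer surplus without the control is ½ · (68 - 49) · 133 = 1263.5.
With the floor, consumers buy 77 units at 57, so CS = ½ · (68 - 57) · 77 = 423.5.
Change in consumer surplus = 423.5 - 1263.5 = -840.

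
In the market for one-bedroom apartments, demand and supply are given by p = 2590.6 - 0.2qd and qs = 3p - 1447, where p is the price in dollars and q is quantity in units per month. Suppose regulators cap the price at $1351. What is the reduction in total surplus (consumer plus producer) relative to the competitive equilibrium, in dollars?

Rearranging demand gives qd = 12953 - 5p. In a free market, 12953 - 5p = 3p - 1447 gives the equilibrium p* = 1800, q* = 3953.
The ceiling of 1351 is below the equilibrium price 1800, so it binds.
At p = 1351: qd = 12953 - 5·1351 = 6198 and qs = 3·1351 - 1447 = 2606.
Quantity traded falls to 2606. At q = 2606 the demand price is (12953 - 2606)/5 = 2069.4 and the supply price is (1447 + 2606)/3 = 1351.
Deadweight loss = ½ · (2069.4 - 1351) · (3953 - 2606) = ½ · 718.4 · 1347 = 483842.4.

483842.4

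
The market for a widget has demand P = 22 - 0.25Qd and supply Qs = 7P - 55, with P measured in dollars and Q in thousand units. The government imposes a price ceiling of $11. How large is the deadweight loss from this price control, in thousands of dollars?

Rearranging demand gives Qd = 88 - 4P. Setting quantity demanded equal to quantity supplied, 88 - 4P = 7P - 55, gives P* = 13 and Q* = 36.
Because the ceiling (11) lies below the market-clearing price, it is binding.
At P = 11: Qd = 88 - 4·11 = 44 and Qs = 7·11 - 55 = 22.
Quantity traded falls to 22. At Q = 22 the demand price is (88 - 22)/4 = 16.5 and the supply price is (55 + 22)/7 = 11.
Deadweight loss = ½ · (16.5 - 11) · (36 - 22) = ½ · 5.5 · 14 = 38.5.

38.5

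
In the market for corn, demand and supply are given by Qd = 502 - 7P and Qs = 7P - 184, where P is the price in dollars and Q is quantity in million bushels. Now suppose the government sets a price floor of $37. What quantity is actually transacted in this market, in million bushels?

159

In a free market, 502 - 7P = 7P - 184 gives the equilibrium P* = 49, Q* = 159.
The floor of 37 is below the equilibrium price 49, so it is not binding; the market clears at P* = 49, Q* = 159.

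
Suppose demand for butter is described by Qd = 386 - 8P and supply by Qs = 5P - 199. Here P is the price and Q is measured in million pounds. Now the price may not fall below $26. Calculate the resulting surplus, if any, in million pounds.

0

Equilibrium: 386 - 8P = 5P - 199, so 585 = 13P and P* = 45, Q* = 26.
Since 26 is below P* = 45, the floor does not bind and the free-market outcome prevails.
Since the control does not bind, there is no surplus.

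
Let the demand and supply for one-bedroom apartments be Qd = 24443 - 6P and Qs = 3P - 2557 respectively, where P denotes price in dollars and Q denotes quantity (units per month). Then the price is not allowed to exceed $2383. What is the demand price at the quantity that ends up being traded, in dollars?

3308.5

Equilibrium: 24443 - 6P = 3P - 2557, so 27000 = 9P and P* = 3000, Q* = 6443.
Since 2383 < 3000, the ceiling is binding.
At P = 2383: Qd = 24443 - 6·2383 = 10145 and Qs = 3·2383 - 2557 = 4592.
Only 4592 units reach the market. On the demand curve, the marginal buyer's willingness to pay at Q = 4592 is (24443 - 4592)/6 = 3308.5.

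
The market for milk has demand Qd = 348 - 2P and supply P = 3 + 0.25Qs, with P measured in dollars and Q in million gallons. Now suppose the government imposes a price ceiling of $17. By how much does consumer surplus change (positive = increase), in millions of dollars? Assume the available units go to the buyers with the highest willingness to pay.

-4988

Rearranging supply gives Qs = 4P - 12. Without the control the market clears where 348 - 2P = 4P - 12, i.e. P* = 60 and Q* = 228.
Since 17 < 60, the ceiling is binding.
At P = 17: Qd = 348 - 2·17 = 314 and Qs = 4·17 - 12 = 56.
Consumer surplus without the control is ½ · (174 - 60) · 228 = 12996.
With the ceiling, 56 units are sold at 17 (assume they go to the highest-value buyers). The demand price at Q = 56 is 146, so CS = ½ · [(174 - 17) + (146 - 17)] · 56 = 8008.
Change in consumer surplus = 8008 - 12996 = -4988.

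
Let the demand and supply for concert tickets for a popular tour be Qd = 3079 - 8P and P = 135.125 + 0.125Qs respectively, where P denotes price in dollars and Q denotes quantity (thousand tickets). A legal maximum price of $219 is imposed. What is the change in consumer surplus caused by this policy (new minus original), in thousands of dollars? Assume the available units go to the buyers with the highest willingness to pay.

20787

Rearranging supply gives Qs = 8P - 1081. In a free market, 3079 - 8P = 8P - 1081 gives the equilibrium P* = 260, Q* = 999.
Since 219 < 260, the ceiling is binding.
At P = 219: Qd = 3079 - 8·219 = 1327 and Qs = 8·219 - 1081 = 671.
Consumer surplus without the control is ½ · (384.875 - 260) · 999 = 62375.0625.
With the ceiling, 671 units are sold at 219 (assume they go to the highest-value buyers). The demand price at Q = 671 is 301, so CS = ½ · [(384.875 - 219) + (301 - 219)] · 671 = 83162.0625.
Change in consumer surplus = 83162.0625 - 62375.0625 = 20787.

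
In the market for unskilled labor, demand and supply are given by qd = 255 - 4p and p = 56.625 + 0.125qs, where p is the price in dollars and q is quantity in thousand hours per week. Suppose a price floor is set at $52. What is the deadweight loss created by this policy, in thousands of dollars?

Rearranging supply gives qs = 8p - 453. In a free market, 255 - 4p = 8p - 453 gives the equilibrium p* = 59, q* = 19.
The floor of 52 is below the equilibrium price 59, so it is not binding; the market clears at p* = 59, q* = 19.
Since the control does not bind, no trades are prevented and deadweight loss is zero.

0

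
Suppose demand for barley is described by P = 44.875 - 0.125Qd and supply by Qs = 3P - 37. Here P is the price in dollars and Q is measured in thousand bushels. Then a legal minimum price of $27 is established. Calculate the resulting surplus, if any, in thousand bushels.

Rearranging demand gives Qd = 359 - 8P. Equilibrium: 359 - 8P = 3P - 37, so 396 = 11P and P* = 36, Q* = 71.
The floor of 27 is below the equilibrium price 36, so it is not binding; the market clears at P* = 36, Q* = 71.
Since the control does not bind, there is no surplus.

0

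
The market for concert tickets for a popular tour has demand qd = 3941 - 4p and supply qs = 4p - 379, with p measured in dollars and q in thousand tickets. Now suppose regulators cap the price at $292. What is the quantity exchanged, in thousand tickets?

In a free market, 3941 - 4p = 4p - 379 gives the equilibrium p* = 540, q* = 1781.
Because the ceiling (292) lies below the market-clearing price, it is binding.
At p = 292: qd = 3941 - 4·292 = 2773 and qs = 4·292 - 379 = 789.
The quantity actually transacted is the short side, supply: 789.

789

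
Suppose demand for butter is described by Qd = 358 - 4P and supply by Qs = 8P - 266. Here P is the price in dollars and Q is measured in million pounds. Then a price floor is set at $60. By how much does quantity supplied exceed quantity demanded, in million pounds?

Setting quantity demanded equal to quantity supplied, 358 - 4P = 8P - 266, gives P* = 52 and Q* = 150.
The floor of 60 is above the equilibrium price 52, so it binds.
At P = 60: Qd = 358 - 4·60 = 118 and Qs = 8·60 - 266 = 214.
Surplus = Qs - Qd = 214 - 118 = 96.

96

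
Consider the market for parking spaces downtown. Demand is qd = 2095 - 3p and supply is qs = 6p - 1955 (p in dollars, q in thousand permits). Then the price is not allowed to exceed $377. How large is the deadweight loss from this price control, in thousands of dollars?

Without the control the market clears where 2095 - 3p = 6p - 1955, i.e. p* = 450 and q* = 745.
Since 377 < 450, the ceiling is binding.
At p = 377: qd = 2095 - 3·377 = 964 and qs = 6·377 - 1955 = 307.
Quantity traded falls to 307. At q = 307 the demand price is (2095 - 307)/3 = 596 and the supply price is (1955 + 307)/6 = 377.
Deadweight loss = ½ · (596 - 377) · (745 - 307) = ½ · 219 · 438 = 47961.

47961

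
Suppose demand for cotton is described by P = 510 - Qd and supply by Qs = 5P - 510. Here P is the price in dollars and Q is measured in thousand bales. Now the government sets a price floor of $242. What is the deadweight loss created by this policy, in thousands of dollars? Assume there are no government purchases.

Rearranging demand gives Qd = 510 - P. Without the control the market clears where 510 - P = 5P - 510, i.e. P* = 170 and Q* = 340.
The floor of 242 is above the equilibrium price 170, so it binds.
At P = 242: Qd = 510 - 242 = 268 and Qs = 5·242 - 510 = 700.
Quantity traded falls to 268. At Q = 268 the demand price is 510 - 268 = 242 and the supply price is (510 + 268)/5 = 155.6.
Deadweight loss = ½ · (242 - 155.6) · (340 - 268) = ½ · 86.4 · 72 = 3110.4.

3110.4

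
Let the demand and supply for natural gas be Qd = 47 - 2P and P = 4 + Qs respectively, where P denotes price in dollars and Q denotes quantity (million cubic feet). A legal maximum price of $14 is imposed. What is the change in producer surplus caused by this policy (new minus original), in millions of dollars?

Rearranging supply gives Qs = P - 4. Equilibrium: 47 - 2P = P - 4, so 51 = 3P and P* = 17, Q* = 13.
Because the ceiling (14) lies below the market-clearing price, it is binding.
At P = 14: Qd = 47 - 2·14 = 19 and Qs = 14 - 4 = 10.
Producer surplus without the control is ½ · (17 - 4) · 13 = 84.5.
With the ceiling, producers sell 10 units at 14, so PS = ½ · (14 - 4) · 10 = 50.
Change in producer surplus = 50 - 84.5 = -34.5.

-34.5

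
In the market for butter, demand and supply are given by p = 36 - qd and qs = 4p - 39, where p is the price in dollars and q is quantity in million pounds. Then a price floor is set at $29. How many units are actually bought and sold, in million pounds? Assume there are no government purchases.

Rearranging demand gives qd = 36 - p. Equilibrium: 36 - p = 4p - 39, so 75 = 5p and p* = 15, q* = 21.
Because the floor (29) lies above the market-clearing price, it is binding.
At p = 29: qd = 36 - 29 = 7 and qs = 4·29 - 39 = 77.
The quantity actually transacted is the short side, demand: 7.

7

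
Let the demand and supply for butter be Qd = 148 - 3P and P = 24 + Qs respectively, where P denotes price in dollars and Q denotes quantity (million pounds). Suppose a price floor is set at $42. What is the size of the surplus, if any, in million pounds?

0

Rearranging supply gives Qs = P - 24. Equilibrium: 148 - 3P = P - 24, so 172 = 4P and P* = 43, Q* = 19.
Since 42 is below P* = 43, the floor does not bind and the free-market outcome prevails.
Since the control does not bind, there is no surplus.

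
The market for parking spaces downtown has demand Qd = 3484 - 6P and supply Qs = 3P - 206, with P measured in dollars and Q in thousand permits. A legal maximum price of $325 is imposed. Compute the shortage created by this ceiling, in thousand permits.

Without the control the market clears where 3484 - 6P = 3P - 206, i.e. P* = 410 and Q* = 1024.
The ceiling of 325 is below the equilibrium price 410, so it binds.
At P = 325: Qd = 3484 - 6·325 = 1534 and Qs = 3·325 - 206 = 769.
Shortage = Qd - Qs = 1534 - 769 = 765.

765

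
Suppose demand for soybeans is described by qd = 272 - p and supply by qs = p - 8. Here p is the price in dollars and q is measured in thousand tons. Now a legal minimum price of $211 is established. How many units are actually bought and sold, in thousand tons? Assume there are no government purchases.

61

Equilibrium: 272 - p = p - 8, so 280 = 2p and p* = 140, q* = 132.
The floor of 211 is above the equilibrium price 140, so it binds.
At p = 211: qd = 272 - 211 = 61 and qs = 211 - 8 = 203.
The quantity actually transacted is the short side, demand: 61.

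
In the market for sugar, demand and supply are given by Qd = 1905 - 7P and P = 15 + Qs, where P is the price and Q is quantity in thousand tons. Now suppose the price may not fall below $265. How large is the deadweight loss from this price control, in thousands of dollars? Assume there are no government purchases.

17500

Rearranging supply gives Qs = P - 15. Equilibrium: 1905 - 7P = P - 15, so 1920 = 8P and P* = 240, Q* = 225.
Because the floor (265) lies above the market-clearing price, it is binding.
At P = 265: Qd = 1905 - 7·265 = 50 and Qs = 265 - 15 = 250.
Quantity traded falls to 50. At Q = 50 the demand price is (1905 - 50)/7 = 265 and the supply price is 15 + 50 = 65.
Deadweight loss = ½ · (265 - 65) · (225 - 50) = ½ · 200 · 175 = 17500.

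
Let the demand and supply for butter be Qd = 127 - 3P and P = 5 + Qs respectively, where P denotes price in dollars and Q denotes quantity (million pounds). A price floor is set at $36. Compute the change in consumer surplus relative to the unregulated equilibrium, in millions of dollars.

-70.5

Rearranging supply gives Qs = P - 5. In a free market, 127 - 3P = P - 5 gives the equilibrium P* = 33, Q* = 28.
Since 36 > 33, the floor is binding.
At P = 36: Qd = 127 - 3·36 = 19 and Qs = 36 - 5 = 31.
Consumer surplus without the control is ½ · (127/3 - 33) · 28 = 392/3.
With the floor, consumers buy 19 units at 36, so CS = ½ · (127/3 - 36) · 19 = 361/6.
Change in consumer surplus = 361/6 - 392/3 = -70.5.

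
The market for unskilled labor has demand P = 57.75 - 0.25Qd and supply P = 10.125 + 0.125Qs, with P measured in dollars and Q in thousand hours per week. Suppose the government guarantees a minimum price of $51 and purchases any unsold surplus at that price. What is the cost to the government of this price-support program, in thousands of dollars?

Rearranging demand gives Qd = 231 - 4P; rearranging supply gives Qs = 8P - 81. Equilibrium: 231 - 4P = 8P - 81, so 312 = 12P and P* = 26, Q* = 127.
Since 51 > 26, the floor is binding.
At P = 51: Qd = 231 - 4·51 = 27 and Qs = 8·51 - 81 = 327.
Surplus = Qs - Qd = 300.
Government expenditure = surplus × support price = 300 × 51 = 15300.

15300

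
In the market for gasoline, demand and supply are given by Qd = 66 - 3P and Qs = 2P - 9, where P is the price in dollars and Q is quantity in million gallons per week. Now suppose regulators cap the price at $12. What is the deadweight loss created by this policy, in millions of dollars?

15

Without the control the market clears where 66 - 3P = 2P - 9, i.e. P* = 15 and Q* = 21.
Because the ceiling (12) lies below the market-clearing price, it is binding.
At P = 12: Qd = 66 - 3·12 = 30 and Qs = 2·12 - 9 = 15.
Quantity traded falls to 15. At Q = 15 the demand price is (66 - 15)/3 = 17 and the supply price is (9 + 15)/2 = 12.
Deadweight loss = ½ · (17 - 12) · (21 - 15) = ½ · 5 · 6 = 15.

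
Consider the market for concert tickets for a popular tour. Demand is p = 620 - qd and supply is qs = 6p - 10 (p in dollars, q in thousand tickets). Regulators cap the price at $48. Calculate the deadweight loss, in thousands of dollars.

37044

Rearranging demand gives qd = 620 - p. Setting quantity demanded equal to quantity supplied, 620 - p = 6p - 10, gives p* = 90 and q* = 530.
Since 48 < 90, the ceiling is binding.
At p = 48: qd = 620 - 48 = 572 and qs = 6·48 - 10 = 278.
Quantity traded falls to 278. At q = 278 the demand price is 620 - 278 = 342 and the supply price is (10 + 278)/6 = 48.
Deadweight loss = ½ · (342 - 48) · (530 - 278) = ½ · 294 · 252 = 37044.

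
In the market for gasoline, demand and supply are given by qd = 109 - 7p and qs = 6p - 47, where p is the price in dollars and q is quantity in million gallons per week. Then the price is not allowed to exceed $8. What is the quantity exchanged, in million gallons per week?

1

Setting quantity demanded equal to quantity supplied, 109 - 7p = 6p - 47, gives p* = 12 and q* = 25.
The ceiling of 8 is below the equilibrium price 12, so it binds.
At p = 8: qd = 109 - 7·8 = 53 and qs = 6·8 - 47 = 1.
The quantity actually transacted is the short side, supply: 1.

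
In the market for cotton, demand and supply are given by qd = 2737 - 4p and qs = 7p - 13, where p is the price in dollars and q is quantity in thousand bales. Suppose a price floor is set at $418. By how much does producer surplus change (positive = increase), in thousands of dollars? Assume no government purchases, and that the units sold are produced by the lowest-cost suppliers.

Setting quantity demanded equal to quantity supplied, 2737 - 4p = 7p - 13, gives p* = 250 and q* = 1737.
The floor of 418 is above the equilibrium price 250, so it binds.
At p = 418: qd = 2737 - 4·418 = 1065 and qs = 7·418 - 13 = 2913.
Producer surplus without the control is ½ · (250 - 13/7) · 1737 = 3017169/14.
With the floor, 1065 units are sold at 418. The supply price at q = 1065 is 154, so PS = ½ · [(418 - 13/7) + (418 - 154)] · 1065 = 5070465/14.
Change in producer surplus = 5070465/14 - 3017169/14 = 146664.

146664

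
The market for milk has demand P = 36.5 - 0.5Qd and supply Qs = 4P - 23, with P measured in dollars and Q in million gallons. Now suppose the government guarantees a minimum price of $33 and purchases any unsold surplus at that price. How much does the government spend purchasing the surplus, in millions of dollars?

3366

Rearranging demand gives Qd = 73 - 2P. Setting quantity demanded equal to quantity supplied, 73 - 2P = 4P - 23, gives P* = 16 and Q* = 41.
The floor of 33 is above the equilibrium price 16, so it binds.
At P = 33: Qd = 73 - 2·33 = 7 and Qs = 4·33 - 23 = 109.
Surplus = Qs - Qd = 102.
Government expenditure = surplus × support price = 102 × 33 = 3366.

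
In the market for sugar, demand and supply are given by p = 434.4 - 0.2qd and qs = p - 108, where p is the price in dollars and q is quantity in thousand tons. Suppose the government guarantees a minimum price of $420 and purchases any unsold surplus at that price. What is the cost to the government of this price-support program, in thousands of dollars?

100800

Rearranging demand gives qd = 2172 - 5p. Without the control the market clears where 2172 - 5p = p - 108, i.e. p* = 380 and q* = 272.
The floor of 420 is above the equilibrium price 380, so it binds.
At p = 420: qd = 2172 - 5·420 = 72 and qs = 420 - 108 = 312.
Surplus = qs - qd = 240.
Government expenditure = surplus × support price = 240 × 420 = 100800.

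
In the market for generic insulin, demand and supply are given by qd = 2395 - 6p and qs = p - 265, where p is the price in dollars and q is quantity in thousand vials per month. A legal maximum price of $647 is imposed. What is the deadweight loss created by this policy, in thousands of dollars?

Equilibrium: 2395 - 6p = p - 265, so 2660 = 7p and p* = 380, q* = 115.
Since 647 is above p* = 380, the ceiling does not bind and the free-market outcome prevails.
Since the control does not bind, no trades are prevented and deadweight loss is zero.

0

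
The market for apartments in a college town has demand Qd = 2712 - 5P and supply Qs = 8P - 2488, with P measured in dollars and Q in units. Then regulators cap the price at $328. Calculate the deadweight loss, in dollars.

53913.6

Setting quantity demanded equal to quantity supplied, 2712 - 5P = 8P - 2488, gives P* = 400 and Q* = 712.
Because the ceiling (328) lies below the market-clearing price, it is binding.
At P = 328: Qd = 2712 - 5·328 = 1072 and Qs = 8·328 - 2488 = 136.
Quantity traded falls to 136. At Q = 136 the demand price is (2712 - 136)/5 = 515.2 and the supply price is (2488 + 136)/8 = 328.
Deadweight loss = ½ · (515.2 - 328) · (712 - 136) = ½ · 187.2 · 576 = 53913.6.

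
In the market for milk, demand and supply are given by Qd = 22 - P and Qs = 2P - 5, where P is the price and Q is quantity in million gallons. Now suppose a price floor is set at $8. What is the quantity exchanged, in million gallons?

13

Setting quantity demanded equal to quantity supplied, 22 - P = 2P - 5, gives P* = 9 and Q* = 13.
The floor of 8 is below the equilibrium price 9, so it is not binding; the market clears at P* = 9, Q* = 13.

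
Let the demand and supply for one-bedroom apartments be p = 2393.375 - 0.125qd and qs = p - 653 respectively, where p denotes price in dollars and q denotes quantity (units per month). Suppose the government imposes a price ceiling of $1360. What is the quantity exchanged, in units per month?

Rearranging demand gives qd = 19147 - 8p. Setting quantity demanded equal to quantity supplied, 19147 - 8p = p - 653, gives p* = 2200 and q* = 1547.
Because the ceiling (1360) lies below the market-clearing price, it is binding.
At p = 1360: qd = 19147 - 8·1360 = 8267 and qs = 1360 - 653 = 707.
The quantity actually transacted is the short side, supply: 707.

707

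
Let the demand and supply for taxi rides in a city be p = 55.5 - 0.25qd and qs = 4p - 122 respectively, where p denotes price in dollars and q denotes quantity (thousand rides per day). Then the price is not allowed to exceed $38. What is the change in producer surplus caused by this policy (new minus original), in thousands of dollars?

-200

Rearranging demand gives qd = 222 - 4p. In a free market, 222 - 4p = 4p - 122 gives the equilibrium p* = 43, q* = 50.
The ceiling of 38 is below the equilibrium price 43, so it binds.
At p = 38: qd = 222 - 4·38 = 70 and qs = 4·38 - 122 = 30.
Producer surplus without the control is ½ · (43 - 30.5) · 50 = 312.5.
With the ceiling, producers sell 30 units at 38, so PS = ½ · (38 - 30.5) · 30 = 112.5.
Change in producer surplus = 112.5 - 312.5 = -200.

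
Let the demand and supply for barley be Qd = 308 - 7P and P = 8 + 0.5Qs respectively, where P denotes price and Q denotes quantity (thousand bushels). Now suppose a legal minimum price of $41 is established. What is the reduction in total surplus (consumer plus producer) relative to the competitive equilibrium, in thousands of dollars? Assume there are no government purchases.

Rearranging supply gives Qs = 2P - 16. Equilibrium: 308 - 7P = 2P - 16, so 324 = 9P and P* = 36, Q* = 56.
Since 41 > 36, the floor is binding.
At P = 41: Qd = 308 - 7·41 = 21 and Qs = 2·41 - 16 = 66.
Quantity traded falls to 21. At Q = 21 the demand price is (308 - 21)/7 = 41 and the supply price is (16 + 21)/2 = 18.5.
Deadweight loss = ½ · (41 - 18.5) · (56 - 21) = ½ · 22.5 · 35 = 393.75.

393.75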